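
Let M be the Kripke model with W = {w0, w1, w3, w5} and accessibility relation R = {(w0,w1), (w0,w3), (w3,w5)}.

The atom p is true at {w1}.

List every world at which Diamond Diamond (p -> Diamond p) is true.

{w0}

w0: successors {w1, w3}; Diamond (p -> Diamond p) there: w1:F, w3:T. ✓
w1: no successors, so Diamond Diamond (p -> Diamond p) fails. ✗
w3: successors {w5}; Diamond (p -> Diamond p) there: w5:F. ✗
w5: no successors, so Diamond Diamond (p -> Diamond p) fails. ✗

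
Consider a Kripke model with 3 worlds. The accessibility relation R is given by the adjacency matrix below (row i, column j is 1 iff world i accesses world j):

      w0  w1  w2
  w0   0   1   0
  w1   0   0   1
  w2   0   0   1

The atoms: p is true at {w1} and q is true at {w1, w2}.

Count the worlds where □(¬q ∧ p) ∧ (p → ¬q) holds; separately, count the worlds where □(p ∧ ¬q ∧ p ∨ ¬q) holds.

0 and 0

For □(¬q ∧ p) ∧ (p → ¬q):
w0: □(¬q ∧ p) is F, p → ¬q is T. ✗
w1: □(¬q ∧ p) is F, p → ¬q is F. ✗
w2: □(¬q ∧ p) is F, p → ¬q is T. ✗
— 0 worlds.
For □(p ∧ ¬q ∧ p ∨ ¬q):
w0: successors {w1}; p ∧ ¬q ∧ p ∨ ¬q there: w1:F. ✗
w1: successors {w2}; p ∧ ¬q ∧ p ∨ ¬q there: w2:F. ✗
w2: successors {w2}; p ∧ ¬q ∧ p ∨ ¬q there: w2:F. ✗
— 0 worlds.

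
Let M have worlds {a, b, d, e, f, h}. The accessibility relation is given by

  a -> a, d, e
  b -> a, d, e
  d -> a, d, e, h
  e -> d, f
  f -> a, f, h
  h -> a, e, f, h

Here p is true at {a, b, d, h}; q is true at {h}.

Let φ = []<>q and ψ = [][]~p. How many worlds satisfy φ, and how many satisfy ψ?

For []<>q:
a: successors {a, d, e}; <>q there: a:F, d:T, e:F. ✗
b: successors {a, d, e}; <>q there: a:F, d:T, e:F. ✗
d: successors {a, d, e, h}; <>q there: a:F, d:T, e:F, h:T. ✗
e: successors {d, f}; <>q there: d:T, f:T. ✓
f: successors {a, f, h}; <>q there: a:F, f:T, h:T. ✗
h: successors {a, e, f, h}; <>q there: a:F, e:F, f:T, h:T. ✗
— 1 world.
For [][]~p:
a: successors {a, d, e}; []~p there: a:F, d:F, e:F. ✗
b: successors {a, d, e}; []~p there: a:F, d:F, e:F. ✗
d: successors {a, d, e, h}; []~p there: a:F, d:F, e:F, h:F. ✗
e: successors {d, f}; []~p there: d:F, f:F. ✗
f: successors {a, f, h}; []~p there: a:F, f:F, h:F. ✗
h: successors {a, e, f, h}; []~p there: a:F, e:F, f:F, h:F. ✗
— 0 worlds.

1 and 0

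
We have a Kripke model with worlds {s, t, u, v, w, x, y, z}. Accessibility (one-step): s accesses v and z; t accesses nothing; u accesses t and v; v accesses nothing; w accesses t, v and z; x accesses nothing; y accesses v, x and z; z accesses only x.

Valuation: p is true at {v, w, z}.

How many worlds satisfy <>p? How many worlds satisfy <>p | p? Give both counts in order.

4 and 6

For <>p:
s: successors {v, z}; p there: v:T, z:T. ✓
t: no successors, so <>p fails. ✗
u: successors {t, v}; p there: t:F, v:T. ✓
v: no successors, so <>p fails. ✗
w: successors {t, v, z}; p there: t:F, v:T, z:T. ✓
x: no successors, so <>p fails. ✗
y: successors {v, x, z}; p there: v:T, x:F, z:T. ✓
z: successors {x}; p there: x:F. ✗
— 4 worlds.
For <>p | p:
s: <>p is T, p is F. ✓
t: <>p is F, p is F. ✗
u: <>p is T, p is F. ✓
v: <>p is F, p is T. ✓
w: <>p is T, p is T. ✓
x: <>p is F, p is F. ✗
y: <>p is T, p is F. ✓
z: <>p is F, p is T. ✓
— 6 worlds.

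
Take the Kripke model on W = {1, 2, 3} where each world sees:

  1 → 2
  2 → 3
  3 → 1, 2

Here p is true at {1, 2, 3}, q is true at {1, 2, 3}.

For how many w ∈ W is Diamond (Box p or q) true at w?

3

1: successors {2}; Box p or q there: 2:T. ✓
2: successors {3}; Box p or q there: 3:T. ✓
3: successors {1, 2}; Box p or q there: 1:T, 2:T. ✓
Satisfying worlds: {1, 2, 3}.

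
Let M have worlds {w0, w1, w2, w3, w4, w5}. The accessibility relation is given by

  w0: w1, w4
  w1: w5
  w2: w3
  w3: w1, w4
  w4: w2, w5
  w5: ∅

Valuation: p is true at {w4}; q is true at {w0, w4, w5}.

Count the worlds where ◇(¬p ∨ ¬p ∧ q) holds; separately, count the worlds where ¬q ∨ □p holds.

5 and 4

For ◇(¬p ∨ ¬p ∧ q):
w0: successors {w1, w4}; ¬p ∨ ¬p ∧ q there: w1:T, w4:F. ✓
w1: successors {w5}; ¬p ∨ ¬p ∧ q there: w5:T. ✓
w2: successors {w3}; ¬p ∨ ¬p ∧ q there: w3:T. ✓
w3: successors {w1, w4}; ¬p ∨ ¬p ∧ q there: w1:T, w4:F. ✓
w4: successors {w2, w5}; ¬p ∨ ¬p ∧ q there: w2:T, w5:T. ✓
w5: no successors, so ◇(¬p ∨ ¬p ∧ q) fails. ✗
— 5 worlds.
For ¬q ∨ □p:
w0: ¬q is F, □p is F. ✗
w1: ¬q is T, □p is F. ✓
w2: ¬q is T, □p is F. ✓
w3: ¬q is T, □p is F. ✓
w4: ¬q is F, □p is F. ✗
w5: ¬q is F, □p is T. ✓
— 4 worlds.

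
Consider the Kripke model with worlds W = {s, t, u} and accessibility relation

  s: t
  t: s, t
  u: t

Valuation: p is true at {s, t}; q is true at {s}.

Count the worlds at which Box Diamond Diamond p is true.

3

s: successors {t}; Diamond Diamond p there: t:T. ✓
t: successors {s, t}; Diamond Diamond p there: s:T, t:T. ✓
u: successors {t}; Diamond Diamond p there: t:T. ✓
Satisfying worlds: {s, t, u}.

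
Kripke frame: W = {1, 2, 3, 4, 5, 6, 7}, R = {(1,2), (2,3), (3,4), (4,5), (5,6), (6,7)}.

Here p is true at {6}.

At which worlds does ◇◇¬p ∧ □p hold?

{5}

1: ◇◇¬p is T, □p is F. ✗
2: ◇◇¬p is T, □p is F. ✗
3: ◇◇¬p is T, □p is F. ✗
4: ◇◇¬p is F, □p is F. ✗
5: ◇◇¬p is T, □p is T. ✓
6: ◇◇¬p is F, □p is F. ✗
7: ◇◇¬p is F, □p is T. ✗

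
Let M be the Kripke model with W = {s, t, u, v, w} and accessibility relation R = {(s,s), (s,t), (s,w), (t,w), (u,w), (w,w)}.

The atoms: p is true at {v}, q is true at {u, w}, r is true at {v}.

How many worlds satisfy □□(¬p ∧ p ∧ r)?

1

s: successors {s, t, w}; □(¬p ∧ p ∧ r) there: s:F, t:F, w:F. ✗
t: successors {w}; □(¬p ∧ p ∧ r) there: w:F. ✗
u: successors {w}; □(¬p ∧ p ∧ r) there: w:F. ✗
v: no successors, so □□(¬p ∧ p ∧ r) holds vacuously. ✓
w: successors {w}; □(¬p ∧ p ∧ r) there: w:F. ✗
Satisfying worlds: {v}.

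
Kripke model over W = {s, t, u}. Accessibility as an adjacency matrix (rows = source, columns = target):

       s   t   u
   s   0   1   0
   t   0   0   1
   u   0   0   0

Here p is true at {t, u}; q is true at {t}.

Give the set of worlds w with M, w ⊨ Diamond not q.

{t}

s: successors {t}; not q there: t:F. ✗
t: successors {u}; not q there: u:T. ✓
u: no successors, so Diamond not q fails. ✗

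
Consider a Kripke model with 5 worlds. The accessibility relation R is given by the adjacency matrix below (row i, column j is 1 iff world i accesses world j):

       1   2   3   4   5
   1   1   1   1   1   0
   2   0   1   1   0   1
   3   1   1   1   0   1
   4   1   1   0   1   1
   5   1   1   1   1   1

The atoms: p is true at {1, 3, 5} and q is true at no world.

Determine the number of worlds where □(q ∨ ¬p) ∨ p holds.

1: □(q ∨ ¬p) is F, p is T. ✓
2: □(q ∨ ¬p) is F, p is F. ✗
3: □(q ∨ ¬p) is F, p is T. ✓
4: □(q ∨ ¬p) is F, p is F. ✗
5: □(q ∨ ¬p) is F, p is T. ✓
Satisfying worlds: {1, 3, 5}.

3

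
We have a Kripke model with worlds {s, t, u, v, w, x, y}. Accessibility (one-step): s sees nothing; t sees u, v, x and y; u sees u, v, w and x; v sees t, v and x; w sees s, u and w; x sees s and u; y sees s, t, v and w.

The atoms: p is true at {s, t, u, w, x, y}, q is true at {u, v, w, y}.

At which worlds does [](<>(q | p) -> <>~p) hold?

{s, x}

s: no successors, so [](<>(q | p) -> <>~p) holds vacuously. ✓
t: successors {u, v, x, y}; <>(q | p) -> <>~p there: u:T, v:T, x:F, y:T. ✗
u: successors {u, v, w, x}; <>(q | p) -> <>~p there: u:T, v:T, w:F, x:F. ✗
v: successors {t, v, x}; <>(q | p) -> <>~p there: t:T, v:T, x:F. ✗
w: successors {s, u, w}; <>(q | p) -> <>~p there: s:T, u:T, w:F. ✗
x: successors {s, u}; <>(q | p) -> <>~p there: s:T, u:T. ✓
y: successors {s, t, v, w}; <>(q | p) -> <>~p there: s:T, t:T, v:T, w:F. ✗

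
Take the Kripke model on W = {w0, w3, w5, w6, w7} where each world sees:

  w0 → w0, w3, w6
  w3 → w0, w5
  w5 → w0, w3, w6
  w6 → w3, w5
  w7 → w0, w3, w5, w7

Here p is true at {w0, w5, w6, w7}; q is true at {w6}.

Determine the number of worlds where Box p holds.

w0: successors {w0, w3, w6}; p there: w0:T, w3:F, w6:T. ✗
w3: successors {w0, w5}; p there: w0:T, w5:T. ✓
w5: successors {w0, w3, w6}; p there: w0:T, w3:F, w6:T. ✗
w6: successors {w3, w5}; p there: w3:F, w5:T. ✗
w7: successors {w0, w3, w5, w7}; p there: w0:T, w3:F, w5:T, w7:T. ✗
Satisfying worlds: {w3}.

1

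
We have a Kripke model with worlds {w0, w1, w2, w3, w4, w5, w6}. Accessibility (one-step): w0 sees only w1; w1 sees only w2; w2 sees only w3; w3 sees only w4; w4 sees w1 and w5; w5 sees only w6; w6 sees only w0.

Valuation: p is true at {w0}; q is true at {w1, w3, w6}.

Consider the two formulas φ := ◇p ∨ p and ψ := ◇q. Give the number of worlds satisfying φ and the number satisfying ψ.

2 and 4

For ◇p ∨ p:
w0: ◇p is F, p is T. ✓
w1: ◇p is F, p is F. ✗
w2: ◇p is F, p is F. ✗
w3: ◇p is F, p is F. ✗
w4: ◇p is F, p is F. ✗
w5: ◇p is F, p is F. ✗
w6: ◇p is T, p is F. ✓
— 2 worlds.
For ◇q:
w0: successors {w1}; q there: w1:T. ✓
w1: successors {w2}; q there: w2:F. ✗
w2: successors {w3}; q there: w3:T. ✓
w3: successors {w4}; q there: w4:F. ✗
w4: successors {w1, w5}; q there: w1:T, w5:F. ✓
w5: successors {w6}; q there: w6:T. ✓
w6: successors {w0}; q there: w0:F. ✗
— 4 worlds.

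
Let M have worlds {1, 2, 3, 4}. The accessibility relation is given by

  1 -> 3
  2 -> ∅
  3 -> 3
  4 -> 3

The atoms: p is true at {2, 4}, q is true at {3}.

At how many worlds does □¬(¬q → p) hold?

1

1: successors {3}; ¬(¬q → p) there: 3:F. ✗
2: no successors, so □¬(¬q → p) holds vacuously. ✓
3: successors {3}; ¬(¬q → p) there: 3:F. ✗
4: successors {3}; ¬(¬q → p) there: 3:F. ✗
Satisfying worlds: {2}.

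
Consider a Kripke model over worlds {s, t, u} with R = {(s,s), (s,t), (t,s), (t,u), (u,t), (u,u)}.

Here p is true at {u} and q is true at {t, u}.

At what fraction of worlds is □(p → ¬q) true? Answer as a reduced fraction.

s: successors {s, t}; p → ¬q there: s:T, t:T. ✓
t: successors {s, u}; p → ¬q there: s:T, u:F. ✗
u: successors {t, u}; p → ¬q there: t:T, u:F. ✗
That's 1 of 3 worlds, so 1/3.

1/3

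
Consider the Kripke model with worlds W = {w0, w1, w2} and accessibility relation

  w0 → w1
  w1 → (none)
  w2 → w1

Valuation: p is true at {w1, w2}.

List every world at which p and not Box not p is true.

w0: p is F, not Box not p is T. ✗
w1: p is T, not Box not p is F. ✗
w2: p is T, not Box not p is T. ✓

{w2}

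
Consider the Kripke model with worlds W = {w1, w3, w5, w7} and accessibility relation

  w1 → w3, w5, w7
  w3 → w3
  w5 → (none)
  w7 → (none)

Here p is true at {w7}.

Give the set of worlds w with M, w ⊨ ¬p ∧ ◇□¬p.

w1: ¬p is T, ◇□¬p is T. ✓
w3: ¬p is T, ◇□¬p is T. ✓
w5: ¬p is T, ◇□¬p is F. ✗
w7: ¬p is F, ◇□¬p is F. ✗

{w1, w3}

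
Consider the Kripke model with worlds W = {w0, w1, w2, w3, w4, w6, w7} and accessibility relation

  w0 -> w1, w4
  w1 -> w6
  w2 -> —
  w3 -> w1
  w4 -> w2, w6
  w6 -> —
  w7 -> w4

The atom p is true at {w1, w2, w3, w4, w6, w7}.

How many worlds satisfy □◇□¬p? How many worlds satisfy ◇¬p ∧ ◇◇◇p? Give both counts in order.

For □◇□¬p:
w0: successors {w1, w4}; ◇□¬p there: w1:T, w4:T. ✓
w1: successors {w6}; ◇□¬p there: w6:F. ✗
w2: no successors, so □◇□¬p holds vacuously. ✓
w3: successors {w1}; ◇□¬p there: w1:T. ✓
w4: successors {w2, w6}; ◇□¬p there: w2:F, w6:F. ✗
w6: no successors, so □◇□¬p holds vacuously. ✓
w7: successors {w4}; ◇□¬p there: w4:T. ✓
— 5 worlds.
For ◇¬p ∧ ◇◇◇p:
w0: ◇¬p is F, ◇◇◇p is F. ✗
w1: ◇¬p is F, ◇◇◇p is F. ✗
w2: ◇¬p is F, ◇◇◇p is F. ✗
w3: ◇¬p is F, ◇◇◇p is F. ✗
w4: ◇¬p is F, ◇◇◇p is F. ✗
w6: ◇¬p is F, ◇◇◇p is F. ✗
w7: ◇¬p is F, ◇◇◇p is F. ✗
— 0 worlds.

5 and 0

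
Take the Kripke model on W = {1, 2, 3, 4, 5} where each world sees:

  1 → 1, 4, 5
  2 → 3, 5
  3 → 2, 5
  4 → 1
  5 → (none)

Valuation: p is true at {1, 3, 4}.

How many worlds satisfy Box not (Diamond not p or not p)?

1: successors {1, 4, 5}; not (Diamond not p or not p) there: 1:F, 4:T, 5:F. ✗
2: successors {3, 5}; not (Diamond not p or not p) there: 3:F, 5:F. ✗
3: successors {2, 5}; not (Diamond not p or not p) there: 2:F, 5:F. ✗
4: successors {1}; not (Diamond not p or not p) there: 1:F. ✗
5: no successors, so Box not (Diamond not p or not p) holds vacuously. ✓
Satisfying worlds: {5}.

1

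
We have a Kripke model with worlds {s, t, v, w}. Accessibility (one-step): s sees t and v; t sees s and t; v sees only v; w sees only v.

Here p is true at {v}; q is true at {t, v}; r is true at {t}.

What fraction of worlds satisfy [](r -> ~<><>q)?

s: successors {t, v}; r -> ~<><>q there: t:F, v:T. ✗
t: successors {s, t}; r -> ~<><>q there: s:T, t:F. ✗
v: successors {v}; r -> ~<><>q there: v:T. ✓
w: successors {v}; r -> ~<><>q there: v:T. ✓
That's 2 of 4 worlds, so 2/4 = 1/2.

1/2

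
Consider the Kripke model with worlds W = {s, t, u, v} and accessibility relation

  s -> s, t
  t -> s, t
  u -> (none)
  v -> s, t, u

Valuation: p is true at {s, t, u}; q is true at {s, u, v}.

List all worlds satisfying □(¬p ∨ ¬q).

{u}

s: successors {s, t}; ¬p ∨ ¬q there: s:F, t:T. ✗
t: successors {s, t}; ¬p ∨ ¬q there: s:F, t:T. ✗
u: no successors, so □(¬p ∨ ¬q) holds vacuously. ✓
v: successors {s, t, u}; ¬p ∨ ¬q there: s:F, t:T, u:F. ✗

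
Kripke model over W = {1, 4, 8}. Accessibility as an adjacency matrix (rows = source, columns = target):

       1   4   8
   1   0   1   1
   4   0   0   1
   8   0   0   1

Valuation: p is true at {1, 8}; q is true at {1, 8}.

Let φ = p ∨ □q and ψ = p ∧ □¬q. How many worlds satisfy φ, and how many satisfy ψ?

3 and 0

For p ∨ □q:
1: p is T, □q is F. ✓
4: p is F, □q is T. ✓
8: p is T, □q is T. ✓
— 3 worlds.
For p ∧ □¬q:
1: p is T, □¬q is F. ✗
4: p is F, □¬q is F. ✗
8: p is T, □¬q is F. ✗
— 0 worlds.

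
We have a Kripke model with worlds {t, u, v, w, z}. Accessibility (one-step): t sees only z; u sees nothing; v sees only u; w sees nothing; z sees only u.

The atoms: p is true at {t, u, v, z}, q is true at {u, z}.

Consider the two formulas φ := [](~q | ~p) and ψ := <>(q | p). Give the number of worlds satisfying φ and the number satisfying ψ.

For [](~q | ~p):
t: successors {z}; ~q | ~p there: z:F. ✗
u: no successors, so [](~q | ~p) holds vacuously. ✓
v: successors {u}; ~q | ~p there: u:F. ✗
w: no successors, so [](~q | ~p) holds vacuously. ✓
z: successors {u}; ~q | ~p there: u:F. ✗
— 2 worlds.
For <>(q | p):
t: successors {z}; q | p there: z:T. ✓
u: no successors, so <>(q | p) fails. ✗
v: successors {u}; q | p there: u:T. ✓
w: no successors, so <>(q | p) fails. ✗
z: successors {u}; q | p there: u:T. ✓
— 3 worlds.

2 and 3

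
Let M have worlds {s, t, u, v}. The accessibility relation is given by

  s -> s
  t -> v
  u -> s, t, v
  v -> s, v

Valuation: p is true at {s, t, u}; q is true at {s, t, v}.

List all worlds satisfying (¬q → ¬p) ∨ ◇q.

{s, t, u, v}

s: ¬q → ¬p is T, ◇q is T. ✓
t: ¬q → ¬p is T, ◇q is T. ✓
u: ¬q → ¬p is F, ◇q is T. ✓
v: ¬q → ¬p is T, ◇q is T. ✓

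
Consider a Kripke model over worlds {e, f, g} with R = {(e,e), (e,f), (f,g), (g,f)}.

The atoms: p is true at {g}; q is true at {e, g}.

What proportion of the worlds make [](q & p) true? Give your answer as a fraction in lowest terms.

e: successors {e, f}; q & p there: e:F, f:F. ✗
f: successors {g}; q & p there: g:T. ✓
g: successors {f}; q & p there: f:F. ✗
That's 1 of 3 worlds, so 1/3.

1/3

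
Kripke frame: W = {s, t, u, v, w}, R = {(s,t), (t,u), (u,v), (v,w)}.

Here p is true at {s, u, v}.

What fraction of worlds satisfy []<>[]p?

3/5

s: successors {t}; <>[]p there: t:T. ✓
t: successors {u}; <>[]p there: u:F. ✗
u: successors {v}; <>[]p there: v:T. ✓
v: successors {w}; <>[]p there: w:F. ✗
w: no successors, so []<>[]p holds vacuously. ✓
That's 3 of 5 worlds, so 3/5.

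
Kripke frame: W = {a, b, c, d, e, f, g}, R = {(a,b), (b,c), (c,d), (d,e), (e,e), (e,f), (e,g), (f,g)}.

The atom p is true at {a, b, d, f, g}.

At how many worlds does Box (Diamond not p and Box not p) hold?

a: successors {b}; Diamond not p and Box not p there: b:T. ✓
b: successors {c}; Diamond not p and Box not p there: c:F. ✗
c: successors {d}; Diamond not p and Box not p there: d:T. ✓
d: successors {e}; Diamond not p and Box not p there: e:F. ✗
e: successors {e, f, g}; Diamond not p and Box not p there: e:F, f:F, g:F. ✗
f: successors {g}; Diamond not p and Box not p there: g:F. ✗
g: no successors, so Box (Diamond not p and Box not p) holds vacuously. ✓
Satisfying worlds: {a, c, g}.

3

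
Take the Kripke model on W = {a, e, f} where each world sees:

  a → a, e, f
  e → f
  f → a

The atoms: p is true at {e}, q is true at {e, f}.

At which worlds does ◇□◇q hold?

a: successors {a, e, f}; □◇q there: a:F, e:F, f:T. ✓
e: successors {f}; □◇q there: f:T. ✓
f: successors {a}; □◇q there: a:F. ✗

{a, e}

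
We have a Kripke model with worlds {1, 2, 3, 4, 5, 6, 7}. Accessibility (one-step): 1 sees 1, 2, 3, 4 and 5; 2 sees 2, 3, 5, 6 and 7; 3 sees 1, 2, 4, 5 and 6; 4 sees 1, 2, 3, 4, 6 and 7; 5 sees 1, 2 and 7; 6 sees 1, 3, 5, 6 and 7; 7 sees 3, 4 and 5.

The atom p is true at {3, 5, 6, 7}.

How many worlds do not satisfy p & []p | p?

1: p & []p is F, p is F. ✗
2: p & []p is F, p is F. ✗
3: p & []p is F, p is T. ✓
4: p & []p is F, p is F. ✗
5: p & []p is F, p is T. ✓
6: p & []p is F, p is T. ✓
7: p & []p is F, p is T. ✓
Satisfying worlds: {3, 5, 6, 7}.
So p & []p | p fails at the other 3 worlds.

3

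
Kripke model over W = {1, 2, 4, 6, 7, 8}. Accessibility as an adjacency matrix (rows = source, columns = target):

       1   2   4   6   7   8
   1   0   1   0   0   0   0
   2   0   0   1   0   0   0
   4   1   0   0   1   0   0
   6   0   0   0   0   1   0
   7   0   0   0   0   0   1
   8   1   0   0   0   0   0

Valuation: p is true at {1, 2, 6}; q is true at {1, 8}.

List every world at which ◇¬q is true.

{1, 2, 4, 6}

1: successors {2}; ¬q there: 2:T. ✓
2: successors {4}; ¬q there: 4:T. ✓
4: successors {1, 6}; ¬q there: 1:F, 6:T. ✓
6: successors {7}; ¬q there: 7:T. ✓
7: successors {8}; ¬q there: 8:F. ✗
8: successors {1}; ¬q there: 1:F. ✗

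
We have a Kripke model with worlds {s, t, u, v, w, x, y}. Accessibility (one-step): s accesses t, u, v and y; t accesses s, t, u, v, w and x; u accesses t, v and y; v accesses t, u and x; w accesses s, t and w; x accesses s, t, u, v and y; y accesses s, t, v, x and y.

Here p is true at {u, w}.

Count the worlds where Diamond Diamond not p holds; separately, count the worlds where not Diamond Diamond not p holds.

7 and 0

For Diamond Diamond not p:
s: successors {t, u, v, y}; Diamond not p there: t:T, u:T, v:T, y:T. ✓
t: successors {s, t, u, v, w, x}; Diamond not p there: s:T, t:T, u:T, v:T, w:T, x:T. ✓
u: successors {t, v, y}; Diamond not p there: t:T, v:T, y:T. ✓
v: successors {t, u, x}; Diamond not p there: t:T, u:T, x:T. ✓
w: successors {s, t, w}; Diamond not p there: s:T, t:T, w:T. ✓
x: successors {s, t, u, v, y}; Diamond not p there: s:T, t:T, u:T, v:T, y:T. ✓
y: successors {s, t, v, x, y}; Diamond not p there: s:T, t:T, v:T, x:T, y:T. ✓
— 7 worlds.
For not Diamond Diamond not p:
s: Diamond Diamond not p is T. ✗
t: Diamond Diamond not p is T. ✗
u: Diamond Diamond not p is T. ✗
v: Diamond Diamond not p is T. ✗
w: Diamond Diamond not p is T. ✗
x: Diamond Diamond not p is T. ✗
y: Diamond Diamond not p is T. ✗
— 0 worlds.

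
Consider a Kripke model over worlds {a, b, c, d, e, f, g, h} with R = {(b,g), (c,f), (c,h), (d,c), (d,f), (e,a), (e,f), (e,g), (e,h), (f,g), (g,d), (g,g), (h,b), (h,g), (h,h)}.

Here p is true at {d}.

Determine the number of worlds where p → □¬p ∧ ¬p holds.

7

a: p is F, □¬p ∧ ¬p is T. ✓
b: p is F, □¬p ∧ ¬p is T. ✓
c: p is F, □¬p ∧ ¬p is T. ✓
d: p is T, □¬p ∧ ¬p is F. ✗
e: p is F, □¬p ∧ ¬p is T. ✓
f: p is F, □¬p ∧ ¬p is T. ✓
g: p is F, □¬p ∧ ¬p is F. ✓
h: p is F, □¬p ∧ ¬p is T. ✓
Satisfying worlds: {a, b, c, e, f, g, h}.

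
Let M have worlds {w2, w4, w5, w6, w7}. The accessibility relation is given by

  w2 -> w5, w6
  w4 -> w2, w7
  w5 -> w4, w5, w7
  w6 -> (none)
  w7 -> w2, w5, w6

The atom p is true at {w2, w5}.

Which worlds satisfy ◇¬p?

{w2, w4, w5, w7}

w2: successors {w5, w6}; ¬p there: w5:F, w6:T. ✓
w4: successors {w2, w7}; ¬p there: w2:F, w7:T. ✓
w5: successors {w4, w5, w7}; ¬p there: w4:T, w5:F, w7:T. ✓
w6: no successors, so ◇¬p fails. ✗
w7: successors {w2, w5, w6}; ¬p there: w2:F, w5:F, w6:T. ✓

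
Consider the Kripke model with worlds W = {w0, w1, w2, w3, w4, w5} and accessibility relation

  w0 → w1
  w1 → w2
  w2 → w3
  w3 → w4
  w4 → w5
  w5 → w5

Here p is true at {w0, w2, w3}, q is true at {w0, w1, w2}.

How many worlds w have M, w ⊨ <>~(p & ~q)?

5

w0: successors {w1}; ~(p & ~q) there: w1:T. ✓
w1: successors {w2}; ~(p & ~q) there: w2:T. ✓
w2: successors {w3}; ~(p & ~q) there: w3:F. ✗
w3: successors {w4}; ~(p & ~q) there: w4:T. ✓
w4: successors {w5}; ~(p & ~q) there: w5:T. ✓
w5: successors {w5}; ~(p & ~q) there: w5:T. ✓
Satisfying worlds: {w0, w1, w3, w4, w5}.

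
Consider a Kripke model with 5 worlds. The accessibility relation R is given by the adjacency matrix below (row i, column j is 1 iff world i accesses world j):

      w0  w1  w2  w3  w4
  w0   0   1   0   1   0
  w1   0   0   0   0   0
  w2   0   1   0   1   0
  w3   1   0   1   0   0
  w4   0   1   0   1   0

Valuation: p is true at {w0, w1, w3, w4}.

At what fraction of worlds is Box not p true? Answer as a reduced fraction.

w0: successors {w1, w3}; not p there: w1:F, w3:F. ✗
w1: no successors, so Box not p holds vacuously. ✓
w2: successors {w1, w3}; not p there: w1:F, w3:F. ✗
w3: successors {w0, w2}; not p there: w0:F, w2:T. ✗
w4: successors {w1, w3}; not p there: w1:F, w3:F. ✗
That's 1 of 5 worlds, so 1/5.

1/5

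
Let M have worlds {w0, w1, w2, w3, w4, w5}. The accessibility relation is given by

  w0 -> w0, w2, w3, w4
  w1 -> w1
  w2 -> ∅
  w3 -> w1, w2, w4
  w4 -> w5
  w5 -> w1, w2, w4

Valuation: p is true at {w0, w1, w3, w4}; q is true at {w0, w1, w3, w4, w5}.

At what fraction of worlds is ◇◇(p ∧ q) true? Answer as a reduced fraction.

w0: successors {w0, w2, w3, w4}; ◇(p ∧ q) there: w0:T, w2:F, w3:T, w4:F. ✓
w1: successors {w1}; ◇(p ∧ q) there: w1:T. ✓
w2: no successors, so ◇◇(p ∧ q) fails. ✗
w3: successors {w1, w2, w4}; ◇(p ∧ q) there: w1:T, w2:F, w4:F. ✓
w4: successors {w5}; ◇(p ∧ q) there: w5:T. ✓
w5: successors {w1, w2, w4}; ◇(p ∧ q) there: w1:T, w2:F, w4:F. ✓
That's 5 of 6 worlds, so 5/6.

5/6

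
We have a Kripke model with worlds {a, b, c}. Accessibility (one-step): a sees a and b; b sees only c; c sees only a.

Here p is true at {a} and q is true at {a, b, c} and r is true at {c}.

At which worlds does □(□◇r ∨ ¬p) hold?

{b}

a: successors {a, b}; □◇r ∨ ¬p there: a:F, b:T. ✗
b: successors {c}; □◇r ∨ ¬p there: c:T. ✓
c: successors {a}; □◇r ∨ ¬p there: a:F. ✗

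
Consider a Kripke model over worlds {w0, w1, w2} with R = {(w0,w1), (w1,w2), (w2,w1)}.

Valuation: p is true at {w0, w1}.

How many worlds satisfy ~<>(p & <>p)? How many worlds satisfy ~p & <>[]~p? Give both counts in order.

3 and 1

For ~<>(p & <>p):
w0: <>(p & <>p) is F. ✓
w1: <>(p & <>p) is F. ✓
w2: <>(p & <>p) is F. ✓
— 3 worlds.
For ~p & <>[]~p:
w0: ~p is F, <>[]~p is T. ✗
w1: ~p is F, <>[]~p is F. ✗
w2: ~p is T, <>[]~p is T. ✓
— 1 world.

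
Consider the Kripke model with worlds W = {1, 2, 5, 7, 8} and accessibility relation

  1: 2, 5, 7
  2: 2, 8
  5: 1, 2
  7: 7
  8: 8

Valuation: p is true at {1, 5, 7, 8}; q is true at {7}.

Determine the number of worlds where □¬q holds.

1: successors {2, 5, 7}; ¬q there: 2:T, 5:T, 7:F. ✗
2: successors {2, 8}; ¬q there: 2:T, 8:T. ✓
5: successors {1, 2}; ¬q there: 1:T, 2:T. ✓
7: successors {7}; ¬q there: 7:F. ✗
8: successors {8}; ¬q there: 8:T. ✓
Satisfying worlds: {2, 5, 8}.

3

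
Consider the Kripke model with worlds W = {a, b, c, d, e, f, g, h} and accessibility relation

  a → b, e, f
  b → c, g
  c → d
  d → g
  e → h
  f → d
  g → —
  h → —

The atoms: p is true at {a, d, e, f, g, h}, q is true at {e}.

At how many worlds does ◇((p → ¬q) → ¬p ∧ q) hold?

a: successors {b, e, f}; (p → ¬q) → ¬p ∧ q there: b:F, e:T, f:F. ✓
b: successors {c, g}; (p → ¬q) → ¬p ∧ q there: c:F, g:F. ✗
c: successors {d}; (p → ¬q) → ¬p ∧ q there: d:F. ✗
d: successors {g}; (p → ¬q) → ¬p ∧ q there: g:F. ✗
e: successors {h}; (p → ¬q) → ¬p ∧ q there: h:F. ✗
f: successors {d}; (p → ¬q) → ¬p ∧ q there: d:F. ✗
g: no successors, so ◇((p → ¬q) → ¬p ∧ q) fails. ✗
h: no successors, so ◇((p → ¬q) → ¬p ∧ q) fails. ✗
Satisfying worlds: {a}.

1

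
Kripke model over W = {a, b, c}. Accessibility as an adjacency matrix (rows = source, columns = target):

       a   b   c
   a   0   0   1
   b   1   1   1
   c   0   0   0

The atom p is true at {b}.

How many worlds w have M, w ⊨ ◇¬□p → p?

3

a: ◇¬□p is F, p is F. ✓
b: ◇¬□p is T, p is T. ✓
c: ◇¬□p is F, p is F. ✓
Satisfying worlds: {a, b, c}.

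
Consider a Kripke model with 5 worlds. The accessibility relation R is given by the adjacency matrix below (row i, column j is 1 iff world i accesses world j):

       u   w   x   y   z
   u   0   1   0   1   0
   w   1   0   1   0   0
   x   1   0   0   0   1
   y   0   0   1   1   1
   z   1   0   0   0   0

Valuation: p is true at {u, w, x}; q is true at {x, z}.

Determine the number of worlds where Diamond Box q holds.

u: successors {w, y}; Box q there: w:F, y:F. ✗
w: successors {u, x}; Box q there: u:F, x:F. ✗
x: successors {u, z}; Box q there: u:F, z:F. ✗
y: successors {x, y, z}; Box q there: x:F, y:F, z:F. ✗
z: successors {u}; Box q there: u:F. ✗
Satisfying worlds: ∅.

0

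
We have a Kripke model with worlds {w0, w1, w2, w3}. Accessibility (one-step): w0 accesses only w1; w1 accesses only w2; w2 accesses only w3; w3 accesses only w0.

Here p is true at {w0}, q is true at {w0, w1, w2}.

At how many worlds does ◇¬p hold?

w0: successors {w1}; ¬p there: w1:T. ✓
w1: successors {w2}; ¬p there: w2:T. ✓
w2: successors {w3}; ¬p there: w3:T. ✓
w3: successors {w0}; ¬p there: w0:F. ✗
Satisfying worlds: {w0, w1, w2}.

3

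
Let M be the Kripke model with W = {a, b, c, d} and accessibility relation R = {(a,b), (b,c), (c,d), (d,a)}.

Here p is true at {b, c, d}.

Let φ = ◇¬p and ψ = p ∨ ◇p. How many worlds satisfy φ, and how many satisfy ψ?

For ◇¬p:
a: successors {b}; ¬p there: b:F. ✗
b: successors {c}; ¬p there: c:F. ✗
c: successors {d}; ¬p there: d:F. ✗
d: successors {a}; ¬p there: a:T. ✓
— 1 world.
For p ∨ ◇p:
a: p is F, ◇p is T. ✓
b: p is T, ◇p is T. ✓
c: p is T, ◇p is T. ✓
d: p is T, ◇p is F. ✓
— 4 worlds.

1 and 4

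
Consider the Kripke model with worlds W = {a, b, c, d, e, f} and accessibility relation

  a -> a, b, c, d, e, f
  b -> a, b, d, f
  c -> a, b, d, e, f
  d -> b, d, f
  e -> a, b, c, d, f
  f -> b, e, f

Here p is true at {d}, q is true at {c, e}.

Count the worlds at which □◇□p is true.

0

a: successors {a, b, c, d, e, f}; ◇□p there: a:F, b:F, c:F, d:F, e:F, f:F. ✗
b: successors {a, b, d, f}; ◇□p there: a:F, b:F, d:F, f:F. ✗
c: successors {a, b, d, e, f}; ◇□p there: a:F, b:F, d:F, e:F, f:F. ✗
d: successors {b, d, f}; ◇□p there: b:F, d:F, f:F. ✗
e: successors {a, b, c, d, f}; ◇□p there: a:F, b:F, c:F, d:F, f:F. ✗
f: successors {b, e, f}; ◇□p there: b:F, e:F, f:F. ✗
Satisfying worlds: ∅.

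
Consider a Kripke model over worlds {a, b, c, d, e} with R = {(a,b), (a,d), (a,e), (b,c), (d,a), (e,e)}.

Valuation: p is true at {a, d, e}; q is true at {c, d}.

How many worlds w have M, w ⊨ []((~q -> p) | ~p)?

5

a: successors {b, d, e}; (~q -> p) | ~p there: b:T, d:T, e:T. ✓
b: successors {c}; (~q -> p) | ~p there: c:T. ✓
c: no successors, so []((~q -> p) | ~p) holds vacuously. ✓
d: successors {a}; (~q -> p) | ~p there: a:T. ✓
e: successors {e}; (~q -> p) | ~p there: e:T. ✓
Satisfying worlds: {a, b, c, d, e}.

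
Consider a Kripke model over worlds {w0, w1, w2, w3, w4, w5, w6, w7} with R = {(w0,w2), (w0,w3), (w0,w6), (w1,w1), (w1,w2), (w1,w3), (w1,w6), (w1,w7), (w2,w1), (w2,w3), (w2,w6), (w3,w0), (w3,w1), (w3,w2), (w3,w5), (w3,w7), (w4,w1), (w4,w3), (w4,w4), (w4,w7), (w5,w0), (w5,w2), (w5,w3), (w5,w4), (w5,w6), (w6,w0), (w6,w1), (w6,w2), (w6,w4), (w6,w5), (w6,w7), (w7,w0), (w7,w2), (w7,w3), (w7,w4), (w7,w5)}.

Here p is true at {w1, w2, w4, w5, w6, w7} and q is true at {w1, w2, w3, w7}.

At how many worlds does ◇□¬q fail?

8

w0: successors {w2, w3, w6}; □¬q there: w2:F, w3:F, w6:F. ✗
w1: successors {w1, w2, w3, w6, w7}; □¬q there: w1:F, w2:F, w3:F, w6:F, w7:F. ✗
w2: successors {w1, w3, w6}; □¬q there: w1:F, w3:F, w6:F. ✗
w3: successors {w0, w1, w2, w5, w7}; □¬q there: w0:F, w1:F, w2:F, w5:F, w7:F. ✗
w4: successors {w1, w3, w4, w7}; □¬q there: w1:F, w3:F, w4:F, w7:F. ✗
w5: successors {w0, w2, w3, w4, w6}; □¬q there: w0:F, w2:F, w3:F, w4:F, w6:F. ✗
w6: successors {w0, w1, w2, w4, w5, w7}; □¬q there: w0:F, w1:F, w2:F, w4:F, w5:F, w7:F. ✗
w7: successors {w0, w2, w3, w4, w5}; □¬q there: w0:F, w2:F, w3:F, w4:F, w5:F. ✗
Satisfying worlds: ∅.
So ◇□¬q fails at the other 8 worlds.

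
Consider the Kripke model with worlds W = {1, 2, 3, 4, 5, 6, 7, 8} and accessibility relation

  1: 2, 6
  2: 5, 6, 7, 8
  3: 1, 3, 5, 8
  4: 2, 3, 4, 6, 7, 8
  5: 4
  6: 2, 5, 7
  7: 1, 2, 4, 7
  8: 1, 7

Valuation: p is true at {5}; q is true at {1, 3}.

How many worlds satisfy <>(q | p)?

6

1: successors {2, 6}; q | p there: 2:F, 6:F. ✗
2: successors {5, 6, 7, 8}; q | p there: 5:T, 6:F, 7:F, 8:F. ✓
3: successors {1, 3, 5, 8}; q | p there: 1:T, 3:T, 5:T, 8:F. ✓
4: successors {2, 3, 4, 6, 7, 8}; q | p there: 2:F, 3:T, 4:F, 6:F, 7:F, 8:F. ✓
5: successors {4}; q | p there: 4:F. ✗
6: successors {2, 5, 7}; q | p there: 2:F, 5:T, 7:F. ✓
7: successors {1, 2, 4, 7}; q | p there: 1:T, 2:F, 4:F, 7:F. ✓
8: successors {1, 7}; q | p there: 1:T, 7:F. ✓
Satisfying worlds: {2, 3, 4, 6, 7, 8}.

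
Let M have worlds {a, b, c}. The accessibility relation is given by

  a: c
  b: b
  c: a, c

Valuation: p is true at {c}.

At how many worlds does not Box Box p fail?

a: Box Box p is F. ✓
b: Box Box p is F. ✓
c: Box Box p is F. ✓
Satisfying worlds: {a, b, c}.
So not Box Box p fails at the other 0 worlds.

0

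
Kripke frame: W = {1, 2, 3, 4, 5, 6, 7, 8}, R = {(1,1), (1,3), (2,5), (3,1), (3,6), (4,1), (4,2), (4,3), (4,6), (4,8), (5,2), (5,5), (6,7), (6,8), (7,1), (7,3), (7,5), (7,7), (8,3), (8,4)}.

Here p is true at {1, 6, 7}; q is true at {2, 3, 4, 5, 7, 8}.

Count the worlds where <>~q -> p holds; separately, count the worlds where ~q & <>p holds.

For <>~q -> p:
1: <>~q is T, p is T. ✓
2: <>~q is F, p is F. ✓
3: <>~q is T, p is F. ✗
4: <>~q is T, p is F. ✗
5: <>~q is F, p is F. ✓
6: <>~q is F, p is T. ✓
7: <>~q is T, p is T. ✓
8: <>~q is F, p is F. ✓
— 6 worlds.
For ~q & <>p:
1: ~q is T, <>p is T. ✓
2: ~q is F, <>p is F. ✗
3: ~q is F, <>p is T. ✗
4: ~q is F, <>p is T. ✗
5: ~q is F, <>p is F. ✗
6: ~q is T, <>p is T. ✓
7: ~q is F, <>p is T. ✗
8: ~q is F, <>p is F. ✗
— 2 worlds.

6 and 2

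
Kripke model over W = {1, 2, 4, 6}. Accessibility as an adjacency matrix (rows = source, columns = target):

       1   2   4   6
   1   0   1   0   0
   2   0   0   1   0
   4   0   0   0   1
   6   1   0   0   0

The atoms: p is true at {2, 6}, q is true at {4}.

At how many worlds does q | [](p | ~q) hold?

3

1: q is F, [](p | ~q) is T. ✓
2: q is F, [](p | ~q) is F. ✗
4: q is T, [](p | ~q) is T. ✓
6: q is F, [](p | ~q) is T. ✓
Satisfying worlds: {1, 4, 6}.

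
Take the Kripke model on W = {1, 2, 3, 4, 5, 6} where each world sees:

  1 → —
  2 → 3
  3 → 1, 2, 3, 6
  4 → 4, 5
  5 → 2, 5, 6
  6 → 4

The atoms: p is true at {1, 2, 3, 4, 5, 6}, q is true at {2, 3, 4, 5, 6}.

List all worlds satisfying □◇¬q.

1: no successors, so □◇¬q holds vacuously. ✓
2: successors {3}; ◇¬q there: 3:T. ✓
3: successors {1, 2, 3, 6}; ◇¬q there: 1:F, 2:F, 3:T, 6:F. ✗
4: successors {4, 5}; ◇¬q there: 4:F, 5:F. ✗
5: successors {2, 5, 6}; ◇¬q there: 2:F, 5:F, 6:F. ✗
6: successors {4}; ◇¬q there: 4:F. ✗

{1, 2}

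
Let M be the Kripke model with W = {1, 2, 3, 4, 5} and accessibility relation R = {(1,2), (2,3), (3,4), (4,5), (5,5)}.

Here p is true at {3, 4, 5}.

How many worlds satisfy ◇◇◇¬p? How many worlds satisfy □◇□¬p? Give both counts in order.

For ◇◇◇¬p:
1: successors {2}; ◇◇¬p there: 2:F. ✗
2: successors {3}; ◇◇¬p there: 3:F. ✗
3: successors {4}; ◇◇¬p there: 4:F. ✗
4: successors {5}; ◇◇¬p there: 5:F. ✗
5: successors {5}; ◇◇¬p there: 5:F. ✗
— 0 worlds.
For □◇□¬p:
1: successors {2}; ◇□¬p there: 2:F. ✗
2: successors {3}; ◇□¬p there: 3:F. ✗
3: successors {4}; ◇□¬p there: 4:F. ✗
4: successors {5}; ◇□¬p there: 5:F. ✗
5: successors {5}; ◇□¬p there: 5:F. ✗
— 0 worlds.

0 and 0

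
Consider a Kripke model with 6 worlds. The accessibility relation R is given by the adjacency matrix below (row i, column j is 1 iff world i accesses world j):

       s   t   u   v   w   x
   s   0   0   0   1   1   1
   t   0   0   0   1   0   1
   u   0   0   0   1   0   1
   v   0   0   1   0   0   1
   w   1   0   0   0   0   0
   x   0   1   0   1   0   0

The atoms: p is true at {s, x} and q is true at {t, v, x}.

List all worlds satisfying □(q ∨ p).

{t, u, w, x}

s: successors {v, w, x}; q ∨ p there: v:T, w:F, x:T. ✗
t: successors {v, x}; q ∨ p there: v:T, x:T. ✓
u: successors {v, x}; q ∨ p there: v:T, x:T. ✓
v: successors {u, x}; q ∨ p there: u:F, x:T. ✗
w: successors {s}; q ∨ p there: s:T. ✓
x: successors {t, v}; q ∨ p there: t:T, v:T. ✓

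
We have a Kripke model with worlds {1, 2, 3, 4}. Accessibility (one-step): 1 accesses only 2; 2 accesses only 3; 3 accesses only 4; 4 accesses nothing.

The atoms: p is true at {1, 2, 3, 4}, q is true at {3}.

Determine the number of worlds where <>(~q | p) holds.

3

1: successors {2}; ~q | p there: 2:T. ✓
2: successors {3}; ~q | p there: 3:T. ✓
3: successors {4}; ~q | p there: 4:T. ✓
4: no successors, so <>(~q | p) fails. ✗
Satisfying worlds: {1, 2, 3}.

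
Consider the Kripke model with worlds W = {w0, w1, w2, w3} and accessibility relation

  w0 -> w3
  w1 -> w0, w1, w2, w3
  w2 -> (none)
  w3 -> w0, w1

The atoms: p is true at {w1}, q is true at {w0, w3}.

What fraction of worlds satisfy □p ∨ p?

1/2

w0: □p is F, p is F. ✗
w1: □p is F, p is T. ✓
w2: □p is T, p is F. ✓
w3: □p is F, p is F. ✗
That's 2 of 4 worlds, so 2/4 = 1/2.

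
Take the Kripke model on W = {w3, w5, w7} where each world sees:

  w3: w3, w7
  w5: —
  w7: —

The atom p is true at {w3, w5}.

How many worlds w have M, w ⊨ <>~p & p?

w3: <>~p is T, p is T. ✓
w5: <>~p is F, p is T. ✗
w7: <>~p is F, p is F. ✗
Satisfying worlds: {w3}.

1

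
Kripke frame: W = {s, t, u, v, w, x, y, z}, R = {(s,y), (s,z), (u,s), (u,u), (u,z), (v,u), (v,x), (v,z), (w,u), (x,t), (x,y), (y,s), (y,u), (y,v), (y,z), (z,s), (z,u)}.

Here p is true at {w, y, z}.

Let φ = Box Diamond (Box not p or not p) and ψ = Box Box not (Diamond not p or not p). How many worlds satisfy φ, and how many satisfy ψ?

7 and 1

For Box Diamond (Box not p or not p):
s: successors {y, z}; Diamond (Box not p or not p) there: y:T, z:T. ✓
t: no successors, so Box Diamond (Box not p or not p) holds vacuously. ✓
u: successors {s, u, z}; Diamond (Box not p or not p) there: s:T, u:T, z:T. ✓
v: successors {u, x, z}; Diamond (Box not p or not p) there: u:T, x:T, z:T. ✓
w: successors {u}; Diamond (Box not p or not p) there: u:T. ✓
x: successors {t, y}; Diamond (Box not p or not p) there: t:F, y:T. ✗
y: successors {s, u, v, z}; Diamond (Box not p or not p) there: s:T, u:T, v:T, z:T. ✓
z: successors {s, u}; Diamond (Box not p or not p) there: s:T, u:T. ✓
— 7 worlds.
For Box Box not (Diamond not p or not p):
s: successors {y, z}; Box not (Diamond not p or not p) there: y:F, z:F. ✗
t: no successors, so Box Box not (Diamond not p or not p) holds vacuously. ✓
u: successors {s, u, z}; Box not (Diamond not p or not p) there: s:F, u:F, z:F. ✗
v: successors {u, x, z}; Box not (Diamond not p or not p) there: u:F, x:F, z:F. ✗
w: successors {u}; Box not (Diamond not p or not p) there: u:F. ✗
x: successors {t, y}; Box not (Diamond not p or not p) there: t:T, y:F. ✗
y: successors {s, u, v, z}; Box not (Diamond not p or not p) there: s:F, u:F, v:F, z:F. ✗
z: successors {s, u}; Box not (Diamond not p or not p) there: s:F, u:F. ✗
— 1 world.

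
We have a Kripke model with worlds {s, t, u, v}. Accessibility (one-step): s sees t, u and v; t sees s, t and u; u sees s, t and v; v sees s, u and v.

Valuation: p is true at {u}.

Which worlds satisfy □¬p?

{u}

s: successors {t, u, v}; ¬p there: t:T, u:F, v:T. ✗
t: successors {s, t, u}; ¬p there: s:T, t:T, u:F. ✗
u: successors {s, t, v}; ¬p there: s:T, t:T, v:T. ✓
v: successors {s, u, v}; ¬p there: s:T, u:F, v:T. ✗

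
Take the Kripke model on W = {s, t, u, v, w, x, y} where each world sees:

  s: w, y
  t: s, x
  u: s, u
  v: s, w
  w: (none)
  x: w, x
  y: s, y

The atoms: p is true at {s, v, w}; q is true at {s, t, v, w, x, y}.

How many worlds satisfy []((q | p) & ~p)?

1

s: successors {w, y}; (q | p) & ~p there: w:F, y:T. ✗
t: successors {s, x}; (q | p) & ~p there: s:F, x:T. ✗
u: successors {s, u}; (q | p) & ~p there: s:F, u:F. ✗
v: successors {s, w}; (q | p) & ~p there: s:F, w:F. ✗
w: no successors, so []((q | p) & ~p) holds vacuously. ✓
x: successors {w, x}; (q | p) & ~p there: w:F, x:T. ✗
y: successors {s, y}; (q | p) & ~p there: s:F, y:T. ✗
Satisfying worlds: {w}.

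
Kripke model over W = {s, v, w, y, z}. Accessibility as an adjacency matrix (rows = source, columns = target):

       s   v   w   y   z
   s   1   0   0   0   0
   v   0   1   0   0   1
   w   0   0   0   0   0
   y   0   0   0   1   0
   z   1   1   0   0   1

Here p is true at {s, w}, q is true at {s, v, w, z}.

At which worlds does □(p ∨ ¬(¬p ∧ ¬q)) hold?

s: successors {s}; p ∨ ¬(¬p ∧ ¬q) there: s:T. ✓
v: successors {v, z}; p ∨ ¬(¬p ∧ ¬q) there: v:T, z:T. ✓
w: no successors, so □(p ∨ ¬(¬p ∧ ¬q)) holds vacuously. ✓
y: successors {y}; p ∨ ¬(¬p ∧ ¬q) there: y:F. ✗
z: successors {s, v, z}; p ∨ ¬(¬p ∧ ¬q) there: s:T, v:T, z:T. ✓

{s, v, w, z}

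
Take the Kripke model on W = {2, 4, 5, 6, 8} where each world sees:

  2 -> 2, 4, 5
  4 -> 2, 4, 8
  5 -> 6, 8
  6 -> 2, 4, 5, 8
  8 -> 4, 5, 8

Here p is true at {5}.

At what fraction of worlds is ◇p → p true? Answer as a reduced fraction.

2: ◇p is T, p is F. ✗
4: ◇p is F, p is F. ✓
5: ◇p is F, p is T. ✓
6: ◇p is T, p is F. ✗
8: ◇p is T, p is F. ✗
That's 2 of 5 worlds, so 2/5.

2/5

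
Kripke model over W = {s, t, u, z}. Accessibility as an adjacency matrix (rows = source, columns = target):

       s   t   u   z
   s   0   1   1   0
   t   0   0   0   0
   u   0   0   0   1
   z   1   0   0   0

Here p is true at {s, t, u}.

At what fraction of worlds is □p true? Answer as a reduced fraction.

s: successors {t, u}; p there: t:T, u:T. ✓
t: no successors, so □p holds vacuously. ✓
u: successors {z}; p there: z:F. ✗
z: successors {s}; p there: s:T. ✓
That's 3 of 4 worlds, so 3/4.

3/4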